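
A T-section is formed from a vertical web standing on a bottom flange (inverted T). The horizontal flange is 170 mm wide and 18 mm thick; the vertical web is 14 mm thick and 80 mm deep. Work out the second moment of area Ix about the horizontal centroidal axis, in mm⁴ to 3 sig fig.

Decompose the section into non-overlapping parts with the origin at the bottom-left of its bounding rectangle.
Flange: 170 × 18, A = 3 060 mm², y = 9 mm, Ī = 82 620 mm⁴.
Web: 14 × 80, A = 1 120 mm², y = 58 mm, Ī = 597 333 mm⁴.
Centroid: ȳ = ΣA·y / ΣA = 22.129 mm.
Transfer each piece to the horizontal centroidal axis using Ī + A·d² with d = y − 22.129:
  flange: d = -13.129 mm → contributes +610 089 mm⁴
  web: d = 35.871 mm → contributes +2 038 454 mm⁴
Total I = 2 648 544 mm⁴.

Ix ≈ 2.65 × 10⁶ mm⁴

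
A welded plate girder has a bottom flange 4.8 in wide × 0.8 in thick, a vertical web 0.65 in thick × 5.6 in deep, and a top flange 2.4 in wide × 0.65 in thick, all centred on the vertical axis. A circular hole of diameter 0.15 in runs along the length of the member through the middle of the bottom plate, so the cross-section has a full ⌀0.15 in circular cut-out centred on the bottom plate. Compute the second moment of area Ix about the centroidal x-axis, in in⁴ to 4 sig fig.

Split into non-overlapping primitives; take the origin at the lower-left of the bounding box.
Bottom plate: 4.8 × 0.8, A = 3.84 in², y = 0.4 in, Ī = 0.2048 in⁴.
Web plate: 0.65 × 5.6, A = 3.64 in², y = 3.6 in, Ī = 9.51253 in⁴.
Top plate: 2.4 × 0.65, A = 1.56 in², y = 6.725 in, Ī = 0.054925 in⁴.
Hole (subtracted): ⌀0.15, A = 0.0176715 in², y = 0.4 in, Ī = 0.0000248505 in⁴.
Centroid: ȳ = ΣA·y / ΣA = 2.78464 in.
Transfer each piece to the centroidal x-axis using Ī + A·d² with d = y − 2.78464:
  bottom plate: d = -2.38464 in → contributes +22.041 in⁴
  web plate: d = 0.815361 in → contributes +11.9325 in⁴
  top plate: d = 3.94036 in → contributes +24.2762 in⁴
  hole: d = -2.38464 in → contributes −0.100514 in⁴
Total I = 58.1491 in⁴.

Ix ≈ 58.15 in⁴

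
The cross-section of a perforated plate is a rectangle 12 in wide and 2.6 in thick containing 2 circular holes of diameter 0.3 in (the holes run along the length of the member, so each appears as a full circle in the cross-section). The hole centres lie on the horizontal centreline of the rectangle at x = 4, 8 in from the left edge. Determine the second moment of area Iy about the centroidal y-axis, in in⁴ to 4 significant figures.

Decompose the section into non-overlapping parts with the origin at the bottom-left of its bounding rectangle.
Plate: 12 × 2.6, A = 31.2 in², x = 6 in, Ī = 374.4 in⁴.
Hole 1 (subtracted): ⌀0.3, A = 0.0706858 in², x = 4 in, Ī = 0.000397608 in⁴.
Hole 2 (subtracted): ⌀0.3, A = 0.0706858 in², x = 8 in, Ī = 0.000397608 in⁴.
By symmetry the centroid is at mid-width, x̄ = 6 in.
Transfer each piece to the centroidal y-axis using Ī + A·d² with d = x − 6:
  plate: d = 0 in → contributes +374.4 in⁴
  hole 1: d = -2 in → contributes −0.283141 in⁴
  hole 2: d = 2 in → contributes −0.283141 in⁴
Total I = 373.834 in⁴.

Iy ≈ 373.8 in⁴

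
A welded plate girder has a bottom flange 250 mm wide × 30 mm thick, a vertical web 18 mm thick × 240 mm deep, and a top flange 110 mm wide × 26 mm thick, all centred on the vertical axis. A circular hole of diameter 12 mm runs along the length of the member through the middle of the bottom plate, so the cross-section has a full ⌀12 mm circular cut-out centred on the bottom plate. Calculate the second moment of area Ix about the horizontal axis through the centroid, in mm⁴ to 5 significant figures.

Break the section into simple shapes (no overlaps), measuring from the bottom-left corner of the bounding box.
Bottom plate: 250 × 30, A = 7 500 mm², y = 15 mm, Ī = 562 500 mm⁴.
Web plate: 18 × 240, A = 4 320 mm², y = 150 mm, Ī = 20 736 000 mm⁴.
Top plate: 110 × 26, A = 2 860 mm², y = 283 mm, Ī = 161113.3 mm⁴.
Hole (subtracted): ⌀12, A = 113.0973 mm², y = 15 mm, Ī = 1017.876 mm⁴.
Centroid: ȳ = ΣA·y / ΣA = 107.6539 mm.
Transfer each piece to the horizontal axis through the centroid using Ī + A·d² with d = y − 107.6539:
  bottom plate: d = -92.65388 mm → contributes +64 948 056 mm⁴
  web plate: d = 42.34612 mm → contributes +28 482 599 mm⁴
  top plate: d = 175.3461 mm → contributes +88 095 426 mm⁴
  hole: d = -92.65388 mm → contributes −971929.2 mm⁴
Total I = 180 554 151 mm⁴.

Ix ≈ 1.8055 × 10⁸ mm⁴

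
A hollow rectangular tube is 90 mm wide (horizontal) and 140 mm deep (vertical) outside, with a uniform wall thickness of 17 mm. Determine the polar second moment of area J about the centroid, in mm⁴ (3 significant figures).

Split into non-overlapping primitives; take the origin at the lower-left of the bounding box.
Outer rectangle: 90 × 140, A = 12 600 mm², y = 70 mm, Ī = 20 580 000 mm⁴.
Inner void (subtracted): 56 × 106, A = 5 936 mm², y = 70 mm, Ī = 5 558 075 mm⁴.
By symmetry the centroid is at mid-height, ȳ = 70 mm.
All pieces are centred on the centroidal x-axis, so I = ΣĪ (holes subtracted) = 15 021 925 mm⁴.
Repeating about the centroidal y-axis gives I_y = 6 953 725 mm⁴.
Polar second moment: J = I_x + I_y = 21 975 651 mm⁴.

J ≈ 2.20 × 10⁷ mm⁴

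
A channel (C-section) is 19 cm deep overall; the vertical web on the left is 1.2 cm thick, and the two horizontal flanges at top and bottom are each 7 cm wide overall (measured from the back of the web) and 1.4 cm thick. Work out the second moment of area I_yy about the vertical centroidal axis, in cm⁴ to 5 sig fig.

Split into non-overlapping primitives; take the origin at the lower-left of the bounding box.
Web: 1.2 × 19, A = 22.8 cm², x = 0.6 cm, Ī = 2.736 cm⁴.
Top flange (beyond web): 5.8 × 1.4, A = 8.12 cm², x = 4.1 cm, Ī = 22.76307 cm⁴.
Bottom flange (beyond web): 5.8 × 1.4, A = 8.12 cm², x = 4.1 cm, Ī = 22.76307 cm⁴.
Centroid: x̄ = ΣA·x / ΣA = 2.055943 cm.
Transfer each piece to the vertical centroidal axis using Ī + A·d² with d = x − 2.055943:
  web: d = -1.455943 cm → contributes +51.06673 cm⁴
  top flange (beyond web): d = 2.044057 cm → contributes +56.68981 cm⁴
  bottom flange (beyond web): d = 2.044057 cm → contributes +56.68981 cm⁴
Total I = 164.4464 cm⁴.

I_yy ≈ 164.45 cm⁴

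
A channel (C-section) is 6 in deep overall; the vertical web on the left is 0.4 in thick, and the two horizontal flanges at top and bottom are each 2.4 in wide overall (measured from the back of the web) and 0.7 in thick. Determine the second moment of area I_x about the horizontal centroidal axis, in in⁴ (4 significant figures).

I_x ≈ 26.98 in⁴

Decompose the section into non-overlapping parts with the origin at the bottom-left of its bounding rectangle.
Web: 0.4 × 6, A = 2.4 in², y = 3 in, Ī = 7.2 in⁴.
Top flange (beyond web): 2 × 0.7, A = 1.4 in², y = 5.65 in, Ī = 0.0571667 in⁴.
Bottom flange (beyond web): 2 × 0.7, A = 1.4 in², y = 0.35 in, Ī = 0.0571667 in⁴.
By symmetry the centroid is at mid-height, ȳ = 3 in.
Transfer each piece to the horizontal centroidal axis using Ī + A·d² with d = y − 3:
  web: d = 0 in → contributes +7.2 in⁴
  top flange (beyond web): d = 2.65 in → contributes +9.88867 in⁴
  bottom flange (beyond web): d = -2.65 in → contributes +9.88867 in⁴
Total I = 26.9773 in⁴.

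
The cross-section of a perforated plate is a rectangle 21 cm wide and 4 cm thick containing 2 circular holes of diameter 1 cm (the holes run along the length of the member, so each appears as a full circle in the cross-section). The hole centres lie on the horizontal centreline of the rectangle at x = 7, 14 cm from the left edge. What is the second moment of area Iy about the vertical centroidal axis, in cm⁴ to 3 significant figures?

Break the section into simple shapes (no overlaps), measuring from the bottom-left corner of the bounding box.
Plate: 21 × 4, A = 84 cm², x = 10.5 cm, Ī = 3 087 cm⁴.
Hole 1 (subtracted): ⌀1, A = 0.7854 cm², x = 7 cm, Ī = 0.049087 cm⁴.
Hole 2 (subtracted): ⌀1, A = 0.7854 cm², x = 14 cm, Ī = 0.049087 cm⁴.
By symmetry the centroid is at mid-width, x̄ = 10.5 cm.
Transfer each piece to the vertical centroidal axis using Ī + A·d² with d = x − 10.5:
  plate: d = 0 cm → contributes +3 087 cm⁴
  hole 1: d = -3.5 cm → contributes −9.6702 cm⁴
  hole 2: d = 3.5 cm → contributes −9.6702 cm⁴
Total I = 3067.7 cm⁴.

Iy ≈ 3070 cm⁴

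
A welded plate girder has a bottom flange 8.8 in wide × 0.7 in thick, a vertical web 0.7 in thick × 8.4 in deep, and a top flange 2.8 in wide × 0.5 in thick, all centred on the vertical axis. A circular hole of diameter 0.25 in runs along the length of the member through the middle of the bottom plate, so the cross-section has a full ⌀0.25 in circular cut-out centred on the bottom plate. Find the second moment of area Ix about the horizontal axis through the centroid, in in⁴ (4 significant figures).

Break the section into simple shapes (no overlaps), measuring from the bottom-left corner of the bounding box.
Bottom plate: 8.8 × 0.7, A = 6.16 in², y = 0.35 in, Ī = 0.251533 in⁴.
Web plate: 0.7 × 8.4, A = 5.88 in², y = 4.9 in, Ī = 34.5744 in⁴.
Top plate: 2.8 × 0.5, A = 1.4 in², y = 9.35 in, Ī = 0.0291667 in⁴.
Hole (subtracted): ⌀0.25, A = 0.0490874 in², y = 0.35 in, Ī = 0.000191748 in⁴.
Centroid: ȳ = ΣA·y / ΣA = 3.28886 in.
Transfer each piece to the horizontal axis through the centroid using Ī + A·d² with d = y − 3.28886:
  bottom plate: d = -2.93886 in → contributes +53.4548 in⁴
  web plate: d = 1.61114 in → contributes +49.8376 in⁴
  top plate: d = 6.06114 in → contributes +51.4616 in⁴
  hole: d = -2.93886 in → contributes −0.424154 in⁴
Total I = 154.33 in⁴.

Ix ≈ 154.3 in⁴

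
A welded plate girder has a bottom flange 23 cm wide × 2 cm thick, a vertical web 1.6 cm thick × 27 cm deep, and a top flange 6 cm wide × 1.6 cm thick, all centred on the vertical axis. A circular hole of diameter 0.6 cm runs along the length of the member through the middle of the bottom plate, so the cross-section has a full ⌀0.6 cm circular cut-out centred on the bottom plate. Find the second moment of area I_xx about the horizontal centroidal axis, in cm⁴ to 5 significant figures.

Split into non-overlapping primitives; take the origin at the lower-left of the bounding box.
Bottom plate: 23 × 2, A = 46 cm², y = 1 cm, Ī = 15.33333 cm⁴.
Web plate: 1.6 × 27, A = 43.2 cm², y = 15.5 cm, Ī = 2624.4 cm⁴.
Top plate: 6 × 1.6, A = 9.6 cm², y = 29.8 cm, Ī = 2.048 cm⁴.
Hole (subtracted): ⌀0.6, A = 0.2827433 cm², y = 1 cm, Ī = 0.006361725 cm⁴.
Centroid: ȳ = ΣA·y / ΣA = 10.16469 cm.
Transfer each piece to the horizontal centroidal axis using Ī + A·d² with d = y − 10.16469:
  bottom plate: d = -9.164689 cm → contributes +3878.943 cm⁴
  web plate: d = 5.335311 cm → contributes +3854.112 cm⁴
  top plate: d = 19.63531 cm → contributes +3703.284 cm⁴
  hole: d = -9.164689 cm → contributes −23.7544 cm⁴
Total I = 11412.58 cm⁴.

I_xx ≈ 1.1413 × 10⁴ cm⁴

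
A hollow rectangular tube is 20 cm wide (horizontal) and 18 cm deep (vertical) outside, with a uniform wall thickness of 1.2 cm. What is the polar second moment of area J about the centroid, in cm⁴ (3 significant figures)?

Decompose the section into non-overlapping parts with the origin at the bottom-left of its bounding rectangle.
Outer rectangle: 20 × 18, A = 360 cm², y = 9 cm, Ī = 9 720 cm⁴.
Inner void (subtracted): 17.6 × 15.6, A = 274.56 cm², y = 9 cm, Ī = 5568.1 cm⁴.
By symmetry the centroid is at mid-height, ȳ = 9 cm.
All pieces are centred on the centroidal x-axis, so I = ΣĪ (holes subtracted) = 4151.9 cm⁴.
Repeating about the centroidal y-axis gives I_y = 4912.7 cm⁴.
Polar second moment: J = I_x + I_y = 9064.6 cm⁴.

J ≈ 9060 cm⁴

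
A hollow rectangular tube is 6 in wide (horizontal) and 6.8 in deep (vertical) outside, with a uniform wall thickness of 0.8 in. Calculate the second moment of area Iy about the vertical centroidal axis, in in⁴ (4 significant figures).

Treat the section as a set of non-overlapping primitives; coordinates are from the bounding-box lower-left.
Outer rectangle: 6 × 6.8, A = 40.8 in², x = 3 in, Ī = 122.4 in⁴.
Inner void (subtracted): 4.4 × 5.2, A = 22.88 in², x = 3 in, Ī = 36.9131 in⁴.
By symmetry the centroid is at mid-width, x̄ = 3 in.
All pieces are centred on the vertical centroidal axis, so I = ΣĪ (holes subtracted) = 85.4869 in⁴.

Iy ≈ 85.49 in⁴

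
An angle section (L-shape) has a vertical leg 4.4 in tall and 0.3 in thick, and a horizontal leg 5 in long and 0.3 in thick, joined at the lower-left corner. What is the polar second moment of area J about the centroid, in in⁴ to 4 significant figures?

J ≈ 11.87 in⁴

Break the section into simple shapes (no overlaps), measuring from the bottom-left corner of the bounding box.
Vertical leg: 0.3 × 4.4, A = 1.32 in², y = 2.2 in, Ī = 2.1296 in⁴.
Horizontal leg (remainder): 4.7 × 0.3, A = 1.41 in², y = 0.15 in, Ī = 0.010575 in⁴.
Centroid: ȳ = ΣA·y / ΣA = 1.14121 in.
Transfer each piece to the centroidal x-axis using Ī + A·d² with d = y − 1.14121:
  vertical leg: d = 1.05879 in → contributes +3.60937 in⁴
  horizontal leg (remainder): d = -0.991209 in → contributes +1.39589 in⁴
Total I = 5.00526 in⁴.
For the y-axis: x̄ = 1.44121 in.
Repeating about the centroidal y-axis gives I_y = 6.86646 in⁴.
Polar second moment: J = I_x + I_y = 11.8717 in⁴.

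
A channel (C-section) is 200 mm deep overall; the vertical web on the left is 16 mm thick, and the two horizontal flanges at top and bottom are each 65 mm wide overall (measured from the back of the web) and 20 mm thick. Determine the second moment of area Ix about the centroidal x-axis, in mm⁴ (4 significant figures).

Decompose the section into non-overlapping parts with the origin at the bottom-left of its bounding rectangle.
Web: 16 × 200, A = 3 200 mm², y = 100 mm, Ī = 10 666 667 mm⁴.
Top flange (beyond web): 49 × 20, A = 980 mm², y = 190 mm, Ī = 32666.7 mm⁴.
Bottom flange (beyond web): 49 × 20, A = 980 mm², y = 10 mm, Ī = 32666.7 mm⁴.
By symmetry the centroid is at mid-height, ȳ = 100 mm.
Transfer each piece to the centroidal x-axis using Ī + A·d² with d = y − 100:
  web: d = 0 mm → contributes +10 666 667 mm⁴
  top flange (beyond web): d = 90 mm → contributes +7 970 667 mm⁴
  bottom flange (beyond web): d = -90 mm → contributes +7 970 667 mm⁴
Total I = 26 608 000 mm⁴.

Ix ≈ 2.661 × 10⁷ mm⁴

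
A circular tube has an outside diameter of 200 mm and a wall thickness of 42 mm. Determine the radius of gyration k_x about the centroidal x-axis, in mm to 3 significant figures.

Treat the section as a set of non-overlapping primitives; coordinates are from the bounding-box lower-left.
Outer circle: ⌀200, A = 31 416 mm², y = 100 mm, Ī = 78 539 816 mm⁴.
Bore (subtracted): ⌀116, A = 10 568 mm², y = 100 mm, Ī = 8 887 955 mm⁴.
By symmetry the centroid is at mid-height, ȳ = 100 mm.
All pieces are centred on the centroidal x-axis, so I = ΣĪ (holes subtracted) = 69 651 861 mm⁴.
Radius of gyration: k = √(I/A) = √(69 651 861 / 20 848) = 57.801 mm.

k_x ≈ 57.8 mm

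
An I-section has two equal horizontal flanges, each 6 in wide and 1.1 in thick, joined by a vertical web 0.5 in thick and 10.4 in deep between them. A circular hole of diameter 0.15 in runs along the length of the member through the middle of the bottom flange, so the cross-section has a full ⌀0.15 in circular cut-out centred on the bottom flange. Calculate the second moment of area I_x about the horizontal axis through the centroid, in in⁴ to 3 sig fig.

Treat the section as a set of non-overlapping primitives; coordinates are from the bounding-box lower-left.
Bottom flange: 6 × 1.1, A = 6.6 in², y = 0.55 in, Ī = 0.6655 in⁴.
Web: 0.5 × 10.4, A = 5.2 in², y = 6.3 in, Ī = 46.869 in⁴.
Top flange: 6 × 1.1, A = 6.6 in², y = 12.05 in, Ī = 0.6655 in⁴.
Hole (subtracted): ⌀0.15, A = 0.017671 in², y = 0.55 in, Ī = 0.00002485 in⁴.
Centroid: ȳ = ΣA·y / ΣA = 6.3055 in.
Transfer each piece to the horizontal axis through the centroid using Ī + A·d² with d = y − 6.3055:
  bottom flange: d = -5.7555 in → contributes +219.3 in⁴
  web: d = -0.0055276 in → contributes +46.869 in⁴
  top flange: d = 5.7445 in → contributes +218.46 in⁴
  hole: d = -5.7555 in → contributes −0.58541 in⁴
Total I = 484.04 in⁴.

I_x ≈ 484 in⁴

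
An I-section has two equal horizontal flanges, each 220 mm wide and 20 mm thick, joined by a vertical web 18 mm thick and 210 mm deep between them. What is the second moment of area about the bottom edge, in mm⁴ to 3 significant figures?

Decompose the section into non-overlapping parts with the origin at the bottom-left of its bounding rectangle.
Bottom flange: 220 × 20, A = 4 400 mm², y = 10 mm, Ī = 146 667 mm⁴.
Web: 18 × 210, A = 3 780 mm², y = 125 mm, Ī = 13 891 500 mm⁴.
Top flange: 220 × 20, A = 4 400 mm², y = 240 mm, Ī = 146 667 mm⁴.
Transfer each piece to the base of the section using Ī + A·d² with d = y − 0:
  bottom flange: d = 10 mm → contributes +586 667 mm⁴
  web: d = 125 mm → contributes +72 954 000 mm⁴
  top flange: d = 240 mm → contributes +253 586 667 mm⁴
Total I = 327 127 333 mm⁴.

I_base ≈ 3.27 × 10⁸ mm⁴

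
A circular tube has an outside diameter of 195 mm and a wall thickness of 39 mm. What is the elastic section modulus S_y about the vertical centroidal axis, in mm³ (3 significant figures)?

S_y ≈ 6.34 × 10⁵ mm³

Treat the section as a set of non-overlapping primitives; coordinates are from the bounding-box lower-left.
Outer circle: ⌀195, A = 29 865 mm², x = 97.5 mm, Ī = 70 975 481 mm⁴.
Bore (subtracted): ⌀117, A = 10 751 mm², x = 97.5 mm, Ī = 9 198 422 mm⁴.
By symmetry the centroid is at mid-width, x̄ = 97.5 mm.
All pieces are centred on the vertical centroidal axis, so I = ΣĪ (holes subtracted) = 61 777 059 mm⁴.
Extreme fibre distance c = 97.5 mm; S = I/c = 633 611 mm³.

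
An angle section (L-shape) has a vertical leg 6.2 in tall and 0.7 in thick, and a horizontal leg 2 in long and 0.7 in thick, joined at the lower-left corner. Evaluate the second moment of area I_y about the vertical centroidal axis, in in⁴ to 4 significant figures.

Split into non-overlapping primitives; take the origin at the lower-left of the bounding box.
Vertical leg: 0.7 × 6.2, A = 4.34 in², x = 0.35 in, Ī = 0.177217 in⁴.
Horizontal leg (remainder): 1.3 × 0.7, A = 0.91 in², x = 1.35 in, Ī = 0.128158 in⁴.
Centroid: x̄ = ΣA·x / ΣA = 0.523333 in.
Transfer each piece to the vertical centroidal axis using Ī + A·d² with d = x − 0.523333:
  vertical leg: d = -0.173333 in → contributes +0.30761 in⁴
  horizontal leg (remainder): d = 0.826667 in → contributes +0.750032 in⁴
Total I = 1.05764 in⁴.

I_y ≈ 1.058 in⁴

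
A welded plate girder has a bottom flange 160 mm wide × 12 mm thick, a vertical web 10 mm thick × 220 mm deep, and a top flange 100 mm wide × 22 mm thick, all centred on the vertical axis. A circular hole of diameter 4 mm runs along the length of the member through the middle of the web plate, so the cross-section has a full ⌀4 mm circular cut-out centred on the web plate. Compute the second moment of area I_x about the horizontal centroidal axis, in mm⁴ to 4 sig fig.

Decompose the section into non-overlapping parts with the origin at the bottom-left of its bounding rectangle.
Bottom plate: 160 × 12, A = 1 920 mm², y = 6 mm, Ī = 23 040 mm⁴.
Web plate: 10 × 220, A = 2 200 mm², y = 122 mm, Ī = 8 873 333 mm⁴.
Top plate: 100 × 22, A = 2 200 mm², y = 243 mm, Ī = 88733.3 mm⁴.
Hole (subtracted): ⌀4, A = 12.5664 mm², y = 122 mm, Ī = 12.5664 mm⁴.
Centroid: ȳ = ΣA·y / ΣA = 128.893 mm.
Transfer each piece to the horizontal centroidal axis using Ī + A·d² with d = y − 128.893:
  bottom plate: d = -122.893 mm → contributes +29 020 418 mm⁴
  web plate: d = -6.89345 mm → contributes +8 977 877 mm⁴
  top plate: d = 114.107 mm → contributes +28 733 402 mm⁴
  hole: d = -6.89345 mm → contributes −609.717 mm⁴
Total I = 66 731 087 mm⁴.

I_x ≈ 6.673 × 10⁷ mm⁴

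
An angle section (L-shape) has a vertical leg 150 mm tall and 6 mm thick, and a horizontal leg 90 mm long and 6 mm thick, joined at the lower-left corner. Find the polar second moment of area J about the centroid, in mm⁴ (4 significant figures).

Treat the section as a set of non-overlapping primitives; coordinates are from the bounding-box lower-left.
Vertical leg: 6 × 150, A = 900 mm², y = 75 mm, Ī = 1 687 500 mm⁴.
Horizontal leg (remainder): 84 × 6, A = 504 mm², y = 3 mm, Ī = 1 512 mm⁴.
Centroid: ȳ = ΣA·y / ΣA = 49.1538 mm.
Transfer each piece to the centroidal x-axis using Ī + A·d² with d = y − 49.1538:
  vertical leg: d = 25.8462 mm → contributes +2 288 721 mm⁴
  horizontal leg (remainder): d = -46.1538 mm → contributes +1 075 121 mm⁴
Total I = 3 363 843 mm⁴.
For the y-axis: x̄ = 19.1538 mm.
Repeating about the centroidal y-axis gives I_y = 953 283 mm⁴.
Polar second moment: J = I_x + I_y = 4 317 126 mm⁴.

J ≈ 4.317 × 10⁶ mm⁴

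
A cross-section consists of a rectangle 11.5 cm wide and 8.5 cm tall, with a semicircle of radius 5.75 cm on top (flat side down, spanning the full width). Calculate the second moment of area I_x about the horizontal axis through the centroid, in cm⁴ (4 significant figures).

Split into non-overlapping primitives; take the origin at the lower-left of the bounding box.
Rectangular body: 11.5 × 8.5, A = 97.75 cm², y = 4.25 cm, Ī = 588.536 cm⁴.
Semicircular cap: semicircle r = 5.75, A = 51.9345 cm², y = 10.9404 cm, Ī = 119.979 cm⁴.
Centroid: ȳ = ΣA·y / ΣA = 6.57129 cm.
Transfer each piece to the horizontal axis through the centroid using Ī + A·d² with d = y − 6.57129:
  rectangular body: d = -2.32129 cm → contributes +1115.25 cm⁴
  semicircular cap: d = 4.36909 cm → contributes +1111.35 cm⁴
Total I = 2226.6 cm⁴.

I_x ≈ 2227 cm⁴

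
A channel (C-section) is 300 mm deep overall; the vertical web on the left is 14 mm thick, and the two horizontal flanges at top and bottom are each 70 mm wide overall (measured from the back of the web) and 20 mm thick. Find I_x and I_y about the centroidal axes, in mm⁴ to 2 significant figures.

I_x ≈ 7.5 × 10⁷ mm⁴, I_y ≈ 2.4 × 10⁶ mm⁴

Decompose the section into non-overlapping parts with the origin at the bottom-left of its bounding rectangle.
Web: 14 × 300, A = 4 200 mm², y = 150 mm, Ī = 31 500 000 mm⁴.
Top flange (beyond web): 56 × 20, A = 1 120 mm², y = 290 mm, Ī = 37 333 mm⁴.
Bottom flange (beyond web): 56 × 20, A = 1 120 mm², y = 10 mm, Ī = 37 333 mm⁴.
By symmetry the centroid is at mid-height, ȳ = 150 mm.
Transfer each piece to the centroidal x-axis using Ī + A·d² with d = y − 150:
  web: d = 0 mm → contributes +31 500 000 mm⁴
  top flange (beyond web): d = 140 mm → contributes +21 989 333 mm⁴
  bottom flange (beyond web): d = -140 mm → contributes +21 989 333 mm⁴
Total I = 75 478 667 mm⁴.
For the y-axis: x̄ = 19.17 mm.
Repeating about the centroidal y-axis gives I_y = 2 443 552 mm⁴.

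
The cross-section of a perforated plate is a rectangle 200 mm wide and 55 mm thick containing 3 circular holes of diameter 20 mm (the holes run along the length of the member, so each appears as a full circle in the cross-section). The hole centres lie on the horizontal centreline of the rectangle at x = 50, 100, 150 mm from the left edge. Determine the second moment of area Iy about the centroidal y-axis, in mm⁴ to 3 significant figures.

Iy ≈ 3.51 × 10⁷ mm⁴

Split into non-overlapping primitives; take the origin at the lower-left of the bounding box.
Plate: 200 × 55, A = 11 000 mm², x = 100 mm, Ī = 36 666 667 mm⁴.
Hole 1 (subtracted): ⌀20, A = 314.16 mm², x = 50 mm, Ī = 7 854 mm⁴.
Hole 2 (subtracted): ⌀20, A = 314.16 mm², x = 100 mm, Ī = 7 854 mm⁴.
Hole 3 (subtracted): ⌀20, A = 314.16 mm², x = 150 mm, Ī = 7 854 mm⁴.
By symmetry the centroid is at mid-width, x̄ = 100 mm.
Transfer each piece to the centroidal y-axis using Ī + A·d² with d = x − 100:
  plate: d = 0 mm → contributes +36 666 667 mm⁴
  hole 1: d = -50 mm → contributes −793 252 mm⁴
  hole 2: d = 0 mm → contributes −7 854 mm⁴
  hole 3: d = 50 mm → contributes −793 252 mm⁴
Total I = 35 072 308 mm⁴.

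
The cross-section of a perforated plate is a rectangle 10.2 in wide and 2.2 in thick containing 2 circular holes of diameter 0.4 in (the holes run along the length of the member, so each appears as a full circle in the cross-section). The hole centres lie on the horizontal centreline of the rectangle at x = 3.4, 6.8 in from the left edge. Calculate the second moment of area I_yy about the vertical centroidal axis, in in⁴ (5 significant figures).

Break the section into simple shapes (no overlaps), measuring from the bottom-left corner of the bounding box.
Plate: 10.2 × 2.2, A = 22.44 in², x = 5.1 in, Ī = 194.5548 in⁴.
Hole 1 (subtracted): ⌀0.4, A = 0.1256637 in², x = 3.4 in, Ī = 0.001256637 in⁴.
Hole 2 (subtracted): ⌀0.4, A = 0.1256637 in², x = 6.8 in, Ī = 0.001256637 in⁴.
By symmetry the centroid is at mid-width, x̄ = 5.1 in.
Transfer each piece to the vertical centroidal axis using Ī + A·d² with d = x − 5.1:
  plate: d = 0 in → contributes +194.5548 in⁴
  hole 1: d = -1.7 in → contributes −0.3644247 in⁴
  hole 2: d = 1.7 in → contributes −0.3644247 in⁴
Total I = 193.826 in⁴.

I_yy ≈ 193.83 in⁴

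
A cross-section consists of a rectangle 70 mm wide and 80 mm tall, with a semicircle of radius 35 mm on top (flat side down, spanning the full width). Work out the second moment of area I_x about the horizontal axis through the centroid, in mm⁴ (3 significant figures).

I_x ≈ 7.46 × 10⁶ mm⁴

Break the section into simple shapes (no overlaps), measuring from the bottom-left corner of the bounding box.
Rectangular body: 70 × 80, A = 5 600 mm², y = 40 mm, Ī = 2 986 667 mm⁴.
Semicircular cap: semicircle r = 35, A = 1924.2 mm², y = 94.854 mm, Ī = 164 704 mm⁴.
Centroid: ȳ = ΣA·y / ΣA = 54.028 mm.
Transfer each piece to the horizontal axis through the centroid using Ī + A·d² with d = y − 54.028:
  rectangular body: d = -14.028 mm → contributes +4 088 714 mm⁴
  semicircular cap: d = 40.826 mm → contributes +3 371 950 mm⁴
Total I = 7 460 664 mm⁴.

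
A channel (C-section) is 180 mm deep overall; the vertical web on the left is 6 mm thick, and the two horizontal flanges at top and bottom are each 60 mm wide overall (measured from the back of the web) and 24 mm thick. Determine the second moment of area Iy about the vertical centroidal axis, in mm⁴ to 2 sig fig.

Break the section into simple shapes (no overlaps), measuring from the bottom-left corner of the bounding box.
Web: 6 × 180, A = 1 080 mm², x = 3 mm, Ī = 3 240 mm⁴.
Top flange (beyond web): 54 × 24, A = 1 296 mm², x = 33 mm, Ī = 314 928 mm⁴.
Bottom flange (beyond web): 54 × 24, A = 1 296 mm², x = 33 mm, Ī = 314 928 mm⁴.
Centroid: x̄ = ΣA·x / ΣA = 24.18 mm.
Transfer each piece to the vertical centroidal axis using Ī + A·d² with d = x − 24.18:
  web: d = -21.18 mm → contributes +487 558 mm⁴
  top flange (beyond web): d = 8.824 mm → contributes +415 828 mm⁴
  bottom flange (beyond web): d = 8.824 mm → contributes +415 828 mm⁴
Total I = 1 319 214 mm⁴.

Iy ≈ 1.3 × 10⁶ mm⁴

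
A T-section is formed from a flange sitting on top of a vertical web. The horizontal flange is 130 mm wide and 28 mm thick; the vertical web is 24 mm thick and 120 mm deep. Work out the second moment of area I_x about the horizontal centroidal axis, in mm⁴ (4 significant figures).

I_x ≈ 1.250 × 10⁷ mm⁴

Break the section into simple shapes (no overlaps), measuring from the bottom-left corner of the bounding box.
Flange: 130 × 28, A = 3 640 mm², y = 134 mm, Ī = 237 813 mm⁴.
Web: 24 × 120, A = 2 880 mm², y = 60 mm, Ī = 3 456 000 mm⁴.
Centroid: ȳ = ΣA·y / ΣA = 101.313 mm.
Transfer each piece to the horizontal centroidal axis using Ī + A·d² with d = y − 101.313:
  flange: d = 32.6871 mm → contributes +4 126 963 mm⁴
  web: d = -41.3129 mm → contributes +8 371 452 mm⁴
Total I = 12 498 415 mm⁴.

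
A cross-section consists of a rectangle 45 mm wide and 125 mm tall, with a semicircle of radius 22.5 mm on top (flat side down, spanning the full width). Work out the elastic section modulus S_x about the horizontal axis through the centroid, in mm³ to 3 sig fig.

S_x ≈ 1.44 × 10⁵ mm³

Treat the section as a set of non-overlapping primitives; coordinates are from the bounding-box lower-left.
Rectangular body: 45 × 125, A = 5 625 mm², y = 62.5 mm, Ī = 7 324 219 mm⁴.
Semicircular cap: semicircle r = 22.5, A = 795.22 mm², y = 134.55 mm, Ī = 28 130 mm⁴.
Centroid: ȳ = ΣA·y / ΣA = 71.424 mm.
Transfer each piece to the horizontal axis through the centroid using Ī + A·d² with d = y − 71.424:
  rectangular body: d = -8.9241 mm → contributes +7 772 193 mm⁴
  semicircular cap: d = 63.125 mm → contributes +3 196 896 mm⁴
Total I = 10 969 088 mm⁴.
Extreme fibre distance c = 76.076 mm; S = I/c = 144 186 mm³.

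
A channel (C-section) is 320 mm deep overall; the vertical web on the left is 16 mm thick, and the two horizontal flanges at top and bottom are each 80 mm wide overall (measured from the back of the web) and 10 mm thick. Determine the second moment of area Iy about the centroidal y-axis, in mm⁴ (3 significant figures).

Iy ≈ 2.18 × 10⁶ mm⁴

Decompose the section into non-overlapping parts with the origin at the bottom-left of its bounding rectangle.
Web: 16 × 320, A = 5 120 mm², x = 8 mm, Ī = 109 227 mm⁴.
Top flange (beyond web): 64 × 10, A = 640 mm², x = 48 mm, Ī = 218 453 mm⁴.
Bottom flange (beyond web): 64 × 10, A = 640 mm², x = 48 mm, Ī = 218 453 mm⁴.
Centroid: x̄ = ΣA·x / ΣA = 16 mm.
Transfer each piece to the centroidal y-axis using Ī + A·d² with d = x − 16:
  web: d = -8 mm → contributes +436 907 mm⁴
  top flange (beyond web): d = 32 mm → contributes +873 813 mm⁴
  bottom flange (beyond web): d = 32 mm → contributes +873 813 mm⁴
Total I = 2 184 533 mm⁴.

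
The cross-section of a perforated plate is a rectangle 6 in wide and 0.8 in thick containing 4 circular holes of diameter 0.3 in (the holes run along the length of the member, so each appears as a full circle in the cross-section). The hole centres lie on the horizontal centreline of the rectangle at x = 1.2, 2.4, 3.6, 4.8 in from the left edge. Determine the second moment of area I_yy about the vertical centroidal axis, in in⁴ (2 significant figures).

I_yy ≈ 14 in⁴

Split into non-overlapping primitives; take the origin at the lower-left of the bounding box.
Plate: 6 × 0.8, A = 4.8 in², x = 3 in, Ī = 14.4 in⁴.
Hole 1 (subtracted): ⌀0.3, A = 0.07069 in², x = 1.2 in, Ī = 0.0003976 in⁴.
Hole 2 (subtracted): ⌀0.3, A = 0.07069 in², x = 2.4 in, Ī = 0.0003976 in⁴.
Hole 3 (subtracted): ⌀0.3, A = 0.07069 in², x = 3.6 in, Ī = 0.0003976 in⁴.
Hole 4 (subtracted): ⌀0.3, A = 0.07069 in², x = 4.8 in, Ī = 0.0003976 in⁴.
By symmetry the centroid is at mid-width, x̄ = 3 in.
Transfer each piece to the vertical centroidal axis using Ī + A·d² with d = x − 3:
  plate: d = 0 in → contributes +14.4 in⁴
  hole 1: d = -1.8 in → contributes −0.2294 in⁴
  hole 2: d = -0.6 in → contributes −0.02584 in⁴
  hole 3: d = 0.6 in → contributes −0.02584 in⁴
  hole 4: d = 1.8 in → contributes −0.2294 in⁴
Total I = 13.89 in⁴.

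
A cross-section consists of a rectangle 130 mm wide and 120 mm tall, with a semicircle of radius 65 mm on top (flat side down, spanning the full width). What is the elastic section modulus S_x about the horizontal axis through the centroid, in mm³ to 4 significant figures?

S_x ≈ 5.705 × 10⁵ mm³

Decompose the section into non-overlapping parts with the origin at the bottom-left of its bounding rectangle.
Rectangular body: 130 × 120, A = 15 600 mm², y = 60 mm, Ī = 18 720 000 mm⁴.
Semicircular cap: semicircle r = 65, A = 6636.61 mm², y = 147.587 mm, Ī = 1 959 230 mm⁴.
Centroid: ȳ = ΣA·y / ΣA = 86.1407 mm.
Transfer each piece to the horizontal axis through the centroid using Ī + A·d² with d = y − 86.1407:
  rectangular body: d = -26.1407 mm → contributes +29 380 028 mm⁴
  semicircular cap: d = 61.4462 mm → contributes +27 016 649 mm⁴
Total I = 56 396 677 mm⁴.
Extreme fibre distance c = 98.8593 mm; S = I/c = 570 474 mm³.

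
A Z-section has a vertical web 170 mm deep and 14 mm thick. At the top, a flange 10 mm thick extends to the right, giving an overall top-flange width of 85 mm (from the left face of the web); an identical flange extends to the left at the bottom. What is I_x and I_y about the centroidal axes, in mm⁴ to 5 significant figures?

I_x ≈ 1.4832 × 10⁷ mm⁴, I_y ≈ 3.2003 × 10⁶ mm⁴

Decompose the section into non-overlapping parts with the origin at the bottom-left of its bounding rectangle.
Web: 14 × 170, A = 2 380 mm², y = 85 mm, Ī = 5 731 833 mm⁴.
Top flange (beyond web): 71 × 10, A = 710 mm², y = 165 mm, Ī = 5916.667 mm⁴.
Bottom flange (beyond web): 71 × 10, A = 710 mm², y = 5 mm, Ī = 5916.667 mm⁴.
Centroid: ȳ = ΣA·y / ΣA = 85 mm.
Transfer each piece to the centroidal x-axis using Ī + A·d² with d = y − 85:
  web: d = 0 mm → contributes +5 731 833 mm⁴
  top flange (beyond web): d = 80 mm → contributes +4 549 917 mm⁴
  bottom flange (beyond web): d = -80 mm → contributes +4 549 917 mm⁴
Total I = 14 831 667 mm⁴.
For the y-axis: x̄ = 78 mm.
Repeating about the centroidal y-axis gives I_y = 3 200 267 mm⁴.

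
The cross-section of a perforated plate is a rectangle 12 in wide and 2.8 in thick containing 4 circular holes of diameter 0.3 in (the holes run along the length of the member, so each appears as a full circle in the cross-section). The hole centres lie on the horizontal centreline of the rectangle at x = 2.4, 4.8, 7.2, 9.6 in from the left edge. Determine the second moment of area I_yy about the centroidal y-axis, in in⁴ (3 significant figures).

I_yy ≈ 401 in⁴

Split into non-overlapping primitives; take the origin at the lower-left of the bounding box.
Plate: 12 × 2.8, A = 33.6 in², x = 6 in, Ī = 403.2 in⁴.
Hole 1 (subtracted): ⌀0.3, A = 0.070686 in², x = 2.4 in, Ī = 0.00039761 in⁴.
Hole 2 (subtracted): ⌀0.3, A = 0.070686 in², x = 4.8 in, Ī = 0.00039761 in⁴.
Hole 3 (subtracted): ⌀0.3, A = 0.070686 in², x = 7.2 in, Ī = 0.00039761 in⁴.
Hole 4 (subtracted): ⌀0.3, A = 0.070686 in², x = 9.6 in, Ī = 0.00039761 in⁴.
By symmetry the centroid is at mid-width, x̄ = 6 in.
Transfer each piece to the centroidal y-axis using Ī + A·d² with d = x − 6:
  plate: d = 0 in → contributes +403.2 in⁴
  hole 1: d = -3.6 in → contributes −0.91649 in⁴
  hole 2: d = -1.2 in → contributes −0.10219 in⁴
  hole 3: d = 1.2 in → contributes −0.10219 in⁴
  hole 4: d = 3.6 in → contributes −0.91649 in⁴
Total I = 401.16 in⁴.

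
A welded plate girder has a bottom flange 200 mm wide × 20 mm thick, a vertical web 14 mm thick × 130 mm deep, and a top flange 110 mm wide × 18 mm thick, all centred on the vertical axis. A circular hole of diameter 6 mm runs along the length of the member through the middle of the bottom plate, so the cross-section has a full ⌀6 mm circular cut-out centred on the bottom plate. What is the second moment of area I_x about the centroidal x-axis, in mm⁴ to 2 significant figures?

I_x ≈ 3.3 × 10⁷ mm⁴

Break the section into simple shapes (no overlaps), measuring from the bottom-left corner of the bounding box.
Bottom plate: 200 × 20, A = 4 000 mm², y = 10 mm, Ī = 133 333 mm⁴.
Web plate: 14 × 130, A = 1 820 mm², y = 85 mm, Ī = 2 563 167 mm⁴.
Top plate: 110 × 18, A = 1 980 mm², y = 159 mm, Ī = 53 460 mm⁴.
Hole (subtracted): ⌀6, A = 28.27 mm², y = 10 mm, Ī = 63.62 mm⁴.
Centroid: ȳ = ΣA·y / ΣA = 65.52 mm.
Transfer each piece to the centroidal x-axis using Ī + A·d² with d = y − 65.52:
  bottom plate: d = -55.52 mm → contributes +12 465 146 mm⁴
  web plate: d = 19.48 mm → contributes +3 253 495 mm⁴
  top plate: d = 93.48 mm → contributes +17 354 101 mm⁴
  hole: d = -55.52 mm → contributes −87 232 mm⁴
Total I = 32 985 510 mm⁴.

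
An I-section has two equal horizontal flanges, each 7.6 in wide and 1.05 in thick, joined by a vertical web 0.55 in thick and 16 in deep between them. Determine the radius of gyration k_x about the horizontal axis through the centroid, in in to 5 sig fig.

Decompose the section into non-overlapping parts with the origin at the bottom-left of its bounding rectangle.
Bottom flange: 7.6 × 1.05, A = 7.98 in², y = 0.525 in, Ī = 0.7331625 in⁴.
Web: 0.55 × 16, A = 8.8 in², y = 9.05 in, Ī = 187.7333 in⁴.
Top flange: 7.6 × 1.05, A = 7.98 in², y = 17.575 in, Ī = 0.7331625 in⁴.
By symmetry the centroid is at mid-height, ȳ = 9.05 in.
Transfer each piece to the horizontal axis through the centroid using Ī + A·d² with d = y − 9.05:
  bottom flange: d = -8.525 in → contributes +580.6847 in⁴
  web: d = 0 in → contributes +187.7333 in⁴
  top flange: d = 8.525 in → contributes +580.6847 in⁴
Total I = 1349.103 in⁴.
Radius of gyration: k = √(I/A) = √(1349.103 / 24.76) = 7.381543 in.

k_x ≈ 7.3815 in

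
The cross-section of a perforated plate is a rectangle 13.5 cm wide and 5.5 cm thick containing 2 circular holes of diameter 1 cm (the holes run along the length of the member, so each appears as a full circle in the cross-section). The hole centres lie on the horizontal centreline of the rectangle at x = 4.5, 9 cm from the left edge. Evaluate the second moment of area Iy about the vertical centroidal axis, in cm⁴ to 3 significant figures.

Iy ≈ 1120 cm⁴

Split into non-overlapping primitives; take the origin at the lower-left of the bounding box.
Plate: 13.5 × 5.5, A = 74.25 cm², x = 6.75 cm, Ī = 1127.7 cm⁴.
Hole 1 (subtracted): ⌀1, A = 0.7854 cm², x = 4.5 cm, Ī = 0.049087 cm⁴.
Hole 2 (subtracted): ⌀1, A = 0.7854 cm², x = 9 cm, Ī = 0.049087 cm⁴.
By symmetry the centroid is at mid-width, x̄ = 6.75 cm.
Transfer each piece to the vertical centroidal axis using Ī + A·d² with d = x − 6.75:
  plate: d = 0 cm → contributes +1127.7 cm⁴
  hole 1: d = -2.25 cm → contributes −4.0252 cm⁴
  hole 2: d = 2.25 cm → contributes −4.0252 cm⁴
Total I = 1119.6 cm⁴.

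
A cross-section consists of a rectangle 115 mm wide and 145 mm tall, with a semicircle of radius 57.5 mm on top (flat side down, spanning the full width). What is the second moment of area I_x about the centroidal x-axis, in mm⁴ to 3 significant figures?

Decompose the section into non-overlapping parts with the origin at the bottom-left of its bounding rectangle.
Rectangular body: 115 × 145, A = 16 675 mm², y = 72.5 mm, Ī = 29 215 990 mm⁴.
Semicircular cap: semicircle r = 57.5, A = 5193.4 mm², y = 169.4 mm, Ī = 1 199 785 mm⁴.
Centroid: ȳ = ΣA·y / ΣA = 95.513 mm.
Transfer each piece to the centroidal x-axis using Ī + A·d² with d = y − 95.513:
  rectangular body: d = -23.013 mm → contributes +38 047 244 mm⁴
  semicircular cap: d = 73.89 mm → contributes +29 554 982 mm⁴
Total I = 67 602 226 mm⁴.

I_x ≈ 6.76 × 10⁷ mm⁴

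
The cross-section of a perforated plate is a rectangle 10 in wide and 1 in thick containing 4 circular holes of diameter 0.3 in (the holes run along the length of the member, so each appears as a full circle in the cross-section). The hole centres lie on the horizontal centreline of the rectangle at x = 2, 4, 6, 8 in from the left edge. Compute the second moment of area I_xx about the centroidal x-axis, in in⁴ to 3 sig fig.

Split into non-overlapping primitives; take the origin at the lower-left of the bounding box.
Plate: 10 × 1, A = 10 in², y = 0.5 in, Ī = 0.83333 in⁴.
Hole 1 (subtracted): ⌀0.3, A = 0.070686 in², y = 0.5 in, Ī = 0.00039761 in⁴.
Hole 2 (subtracted): ⌀0.3, A = 0.070686 in², y = 0.5 in, Ī = 0.00039761 in⁴.
Hole 3 (subtracted): ⌀0.3, A = 0.070686 in², y = 0.5 in, Ī = 0.00039761 in⁴.
Hole 4 (subtracted): ⌀0.3, A = 0.070686 in², y = 0.5 in, Ī = 0.00039761 in⁴.
By symmetry the centroid is at mid-height, ȳ = 0.5 in.
All pieces are centred on the centroidal x-axis, so I = ΣĪ (holes subtracted) = 0.83174 in⁴.

I_xx ≈ 0.832 in⁴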